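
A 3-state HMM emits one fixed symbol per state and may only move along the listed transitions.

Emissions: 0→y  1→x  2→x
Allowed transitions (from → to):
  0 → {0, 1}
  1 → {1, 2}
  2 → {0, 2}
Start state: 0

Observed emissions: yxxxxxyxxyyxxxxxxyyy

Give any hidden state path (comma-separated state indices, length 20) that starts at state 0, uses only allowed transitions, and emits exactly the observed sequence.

  t0 'y' -> {0}, take 0 (start)
  t1 'x' -> {1,2}, take 1 (0->1 ok)
  t2 'x' -> {1,2}, take 1 (1->1 ok)
  t3 'x' -> {1,2}, take 1 (1->1 ok)
  t4 'x' -> {1,2}, take 2 (1->2 ok)
  t5 'x' -> {1,2}, take 2 (2->2 ok)
  t6 'y' -> {0}, take 0 (2->0 ok)
  t7 'x' -> {1,2}, take 1 (0->1 ok)
  t8 'x' -> {1,2}, take 2 (1->2 ok)
  t9 'y' -> {0}, take 0 (2->0 ok)
  t10 'y' -> {0}, take 0 (0->0 ok)
  t11 'x' -> {1,2}, take 1 (0->1 ok)
  t12 'x' -> {1,2}, take 1 (1->1 ok)
  t13 'x' -> {1,2}, take 1 (1->1 ok)
  t14 'x' -> {1,2}, take 1 (1->1 ok)
  t15 'x' -> {1,2}, take 1 (1->1 ok)
  t16 'x' -> {1,2}, take 2 (1->2 ok)
  t17 'y' -> {0}, take 0 (2->0 ok)
  t18 'y' -> {0}, take 0 (0->0 ok)
  t19 'y' -> {0}, take 0 (0->0 ok)

0,1,1,1,2,2,0,1,2,0,0,1,1,1,1,1,2,0,0,0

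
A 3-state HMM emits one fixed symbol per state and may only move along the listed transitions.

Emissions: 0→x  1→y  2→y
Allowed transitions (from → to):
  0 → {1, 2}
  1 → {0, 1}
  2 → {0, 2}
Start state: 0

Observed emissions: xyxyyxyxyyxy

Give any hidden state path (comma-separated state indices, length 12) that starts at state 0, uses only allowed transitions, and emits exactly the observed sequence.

0,1,0,2,2,0,2,0,1,1,0,2

  pos 0: x in {0}, choose 0; start
  pos 1: y in {1,2}, choose 1; 0->1 ok
  pos 2: x in {0}, choose 0; 1->0 ok
  pos 3: y in {1,2}, choose 2; 0->2 ok
  pos 4: y in {1,2}, choose 2; 2->2 ok
  pos 5: x in {0}, choose 0; 2->0 ok
  pos 6: y in {1,2}, choose 2; 0->2 ok
  pos 7: x in {0}, choose 0; 2->0 ok
  pos 8: y in {1,2}, choose 1; 0->1 ok
  pos 9: y in {1,2}, choose 1; 1->1 ok
  pos 10: x in {0}, choose 0; 1->0 ok
  pos 11: y in {1,2}, choose 2; 0->2 ok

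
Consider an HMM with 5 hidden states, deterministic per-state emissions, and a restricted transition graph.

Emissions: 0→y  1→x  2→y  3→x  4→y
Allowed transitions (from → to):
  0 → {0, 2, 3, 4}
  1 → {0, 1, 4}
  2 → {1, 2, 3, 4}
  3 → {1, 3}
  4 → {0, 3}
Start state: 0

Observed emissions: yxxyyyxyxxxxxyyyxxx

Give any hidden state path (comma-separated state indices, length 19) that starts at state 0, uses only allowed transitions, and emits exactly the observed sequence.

  0: obs=y cand={0,2,4} pick 0 [start]
  1: obs=x cand={1,3} pick 3 [0->3 ok]
  2: obs=x cand={1,3} pick 1 [3->1 ok]
  3: obs=y cand={0,2,4} pick 4 [1->4 ok]
  4: obs=y cand={0,2,4} pick 0 [4->0 ok]
  5: obs=y cand={0,2,4} pick 2 [0->2 ok]
  6: obs=x cand={1,3} pick 1 [2->1 ok]
  7: obs=y cand={0,2,4} pick 0 [1->0 ok]
  8: obs=x cand={1,3} pick 3 [0->3 ok]
  9: obs=x cand={1,3} pick 1 [3->1 ok]
  10: obs=x cand={1,3} pick 1 [1->1 ok]
  11: obs=x cand={1,3} pick 1 [1->1 ok]
  12: obs=x cand={1,3} pick 1 [1->1 ok]
  13: obs=y cand={0,2,4} pick 0 [1->0 ok]
  14: obs=y cand={0,2,4} pick 0 [0->0 ok]
  15: obs=y cand={0,2,4} pick 4 [0->4 ok]
  16: obs=x cand={1,3} pick 3 [4->3 ok]
  17: obs=x cand={1,3} pick 3 [3->3 ok]
  18: obs=x cand={1,3} pick 1 [3->1 ok]

0,3,1,4,0,2,1,0,3,1,1,1,1,0,0,4,3,3,1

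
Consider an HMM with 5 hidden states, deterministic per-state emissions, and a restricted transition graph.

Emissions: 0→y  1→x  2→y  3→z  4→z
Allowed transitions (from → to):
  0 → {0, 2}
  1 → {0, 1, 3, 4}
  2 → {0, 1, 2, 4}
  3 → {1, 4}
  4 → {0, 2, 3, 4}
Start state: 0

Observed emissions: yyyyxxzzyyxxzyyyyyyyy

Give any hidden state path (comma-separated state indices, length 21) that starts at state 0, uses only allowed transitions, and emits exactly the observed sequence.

0,2,0,2,1,1,3,4,0,2,1,1,4,2,0,2,0,0,2,0,2

  0: obs=y cand={0,2} pick 0 [start]
  1: obs=y cand={0,2} pick 2 [0->2 ok]
  2: obs=y cand={0,2} pick 0 [2->0 ok]
  3: obs=y cand={0,2} pick 2 [0->2 ok]
  4: obs=x cand={1} pick 1 [2->1 ok]
  5: obs=x cand={1} pick 1 [1->1 ok]
  6: obs=z cand={3,4} pick 3 [1->3 ok]
  7: obs=z cand={3,4} pick 4 [3->4 ok]
  8: obs=y cand={0,2} pick 0 [4->0 ok]
  9: obs=y cand={0,2} pick 2 [0->2 ok]
  10: obs=x cand={1} pick 1 [2->1 ok]
  11: obs=x cand={1} pick 1 [1->1 ok]
  12: obs=z cand={3,4} pick 4 [1->4 ok]
  13: obs=y cand={0,2} pick 2 [4->2 ok]
  14: obs=y cand={0,2} pick 0 [2->0 ok]
  15: obs=y cand={0,2} pick 2 [0->2 ok]
  16: obs=y cand={0,2} pick 0 [2->0 ok]
  17: obs=y cand={0,2} pick 0 [0->0 ok]
  18: obs=y cand={0,2} pick 2 [0->2 ok]
  19: obs=y cand={0,2} pick 0 [2->0 ok]
  20: obs=y cand={0,2} pick 2 [0->2 ok]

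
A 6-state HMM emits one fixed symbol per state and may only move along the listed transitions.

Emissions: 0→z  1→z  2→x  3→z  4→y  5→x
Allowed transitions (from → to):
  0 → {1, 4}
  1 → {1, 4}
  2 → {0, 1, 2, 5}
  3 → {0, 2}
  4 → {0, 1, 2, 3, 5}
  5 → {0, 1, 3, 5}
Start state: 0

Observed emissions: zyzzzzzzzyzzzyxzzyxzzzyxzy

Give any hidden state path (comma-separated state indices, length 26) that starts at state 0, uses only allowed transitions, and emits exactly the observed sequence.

0,4,1,1,1,1,1,1,1,4,1,1,1,4,5,0,1,4,5,3,0,1,4,2,1,4

  t0 'z' -> {0,1,3}, take 0 (start)
  t1 'y' -> {4}, take 4 (0->4 ok)
  t2 'z' -> {0,1,3}, take 1 (4->1 ok)
  t3 'z' -> {0,1,3}, take 1 (1->1 ok)
  t4 'z' -> {0,1,3}, take 1 (1->1 ok)
  t5 'z' -> {0,1,3}, take 1 (1->1 ok)
  t6 'z' -> {0,1,3}, take 1 (1->1 ok)
  t7 'z' -> {0,1,3}, take 1 (1->1 ok)
  t8 'z' -> {0,1,3}, take 1 (1->1 ok)
  t9 'y' -> {4}, take 4 (1->4 ok)
  t10 'z' -> {0,1,3}, take 1 (4->1 ok)
  t11 'z' -> {0,1,3}, take 1 (1->1 ok)
  t12 'z' -> {0,1,3}, take 1 (1->1 ok)
  t13 'y' -> {4}, take 4 (1->4 ok)
  t14 'x' -> {2,5}, take 5 (4->5 ok)
  t15 'z' -> {0,1,3}, take 0 (5->0 ok)
  t16 'z' -> {0,1,3}, take 1 (0->1 ok)
  t17 'y' -> {4}, take 4 (1->4 ok)
  t18 'x' -> {2,5}, take 5 (4->5 ok)
  t19 'z' -> {0,1,3}, take 3 (5->3 ok)
  t20 'z' -> {0,1,3}, take 0 (3->0 ok)
  t21 'z' -> {0,1,3}, take 1 (0->1 ok)
  t22 'y' -> {4}, take 4 (1->4 ok)
  t23 'x' -> {2,5}, take 2 (4->2 ok)
  t24 'z' -> {0,1,3}, take 1 (2->1 ok)
  t25 'y' -> {4}, take 4 (1->4 ok)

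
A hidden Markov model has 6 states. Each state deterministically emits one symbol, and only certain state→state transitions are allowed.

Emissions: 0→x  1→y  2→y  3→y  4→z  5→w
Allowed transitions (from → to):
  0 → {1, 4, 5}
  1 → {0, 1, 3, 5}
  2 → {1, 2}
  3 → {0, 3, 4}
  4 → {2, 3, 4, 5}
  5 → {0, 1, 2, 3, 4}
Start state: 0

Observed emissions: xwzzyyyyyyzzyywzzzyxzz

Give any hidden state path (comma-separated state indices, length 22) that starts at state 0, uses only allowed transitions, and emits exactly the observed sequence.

  t0 'x' -> {0}, take 0 (start)
  t1 'w' -> {5}, take 5 (0->5 ok)
  t2 'z' -> {4}, take 4 (5->4 ok)
  t3 'z' -> {4}, take 4 (4->4 ok)
  t4 'y' -> {1,2,3}, take 2 (4->2 ok)
  t5 'y' -> {1,2,3}, take 1 (2->1 ok)
  t6 'y' -> {1,2,3}, take 1 (1->1 ok)
  t7 'y' -> {1,2,3}, take 1 (1->1 ok)
  t8 'y' -> {1,2,3}, take 1 (1->1 ok)
  t9 'y' -> {1,2,3}, take 3 (1->3 ok)
  t10 'z' -> {4}, take 4 (3->4 ok)
  t11 'z' -> {4}, take 4 (4->4 ok)
  t12 'y' -> {1,2,3}, take 2 (4->2 ok)
  t13 'y' -> {1,2,3}, take 1 (2->1 ok)
  t14 'w' -> {5}, take 5 (1->5 ok)
  t15 'z' -> {4}, take 4 (5->4 ok)
  t16 'z' -> {4}, take 4 (4->4 ok)
  t17 'z' -> {4}, take 4 (4->4 ok)
  t18 'y' -> {1,2,3}, take 3 (4->3 ok)
  t19 'x' -> {0}, take 0 (3->0 ok)
  t20 'z' -> {4}, take 4 (0->4 ok)
  t21 'z' -> {4}, take 4 (4->4 ok)

0,5,4,4,2,1,1,1,1,3,4,4,2,1,5,4,4,4,3,0,4,4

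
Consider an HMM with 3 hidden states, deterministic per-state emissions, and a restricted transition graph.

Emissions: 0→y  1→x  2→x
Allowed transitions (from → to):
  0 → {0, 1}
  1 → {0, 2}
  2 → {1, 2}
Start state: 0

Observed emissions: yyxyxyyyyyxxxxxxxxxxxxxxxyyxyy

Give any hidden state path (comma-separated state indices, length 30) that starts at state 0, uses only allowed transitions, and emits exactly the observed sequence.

0,0,1,0,1,0,0,0,0,0,1,2,2,1,2,2,2,2,2,2,2,2,2,2,1,0,0,1,0,0

  [0] y  {0}  => 0  start
  [1] y  {0}  => 0  0->0 ok
  [2] x  {1,2}  => 1  0->1 ok
  [3] y  {0}  => 0  1->0 ok
  [4] x  {1,2}  => 1  0->1 ok
  [5] y  {0}  => 0  1->0 ok
  [6] y  {0}  => 0  0->0 ok
  [7] y  {0}  => 0  0->0 ok
  [8] y  {0}  => 0  0->0 ok
  [9] y  {0}  => 0  0->0 ok
  [10] x  {1,2}  => 1  0->1 ok
  [11] x  {1,2}  => 2  1->2 ok
  [12] x  {1,2}  => 2  2->2 ok
  [13] x  {1,2}  => 1  2->1 ok
  [14] x  {1,2}  => 2  1->2 ok
  [15] x  {1,2}  => 2  2->2 ok
  [16] x  {1,2}  => 2  2->2 ok
  [17] x  {1,2}  => 2  2->2 ok
  [18] x  {1,2}  => 2  2->2 ok
  [19] x  {1,2}  => 2  2->2 ok
  [20] x  {1,2}  => 2  2->2 ok
  [21] x  {1,2}  => 2  2->2 ok
  [22] x  {1,2}  => 2  2->2 ok
  [23] x  {1,2}  => 2  2->2 ok
  [24] x  {1,2}  => 1  2->1 ok
  [25] y  {0}  => 0  1->0 ok
  [26] y  {0}  => 0  0->0 ok
  [27] x  {1,2}  => 1  0->1 ok
  [28] y  {0}  => 0  1->0 ok
  [29] y  {0}  => 0  0->0 ok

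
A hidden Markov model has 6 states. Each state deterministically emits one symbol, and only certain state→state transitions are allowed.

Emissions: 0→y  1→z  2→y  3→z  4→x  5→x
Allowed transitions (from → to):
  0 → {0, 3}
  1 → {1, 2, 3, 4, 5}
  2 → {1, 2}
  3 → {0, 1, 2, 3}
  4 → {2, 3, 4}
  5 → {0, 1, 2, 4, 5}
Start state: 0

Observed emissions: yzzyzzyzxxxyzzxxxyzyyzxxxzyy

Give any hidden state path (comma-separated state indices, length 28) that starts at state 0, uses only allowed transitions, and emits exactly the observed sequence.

  [0] y  {0,2}  => 0  start
  [1] z  {1,3}  => 3  0->3 ok
  [2] z  {1,3}  => 3  3->3 ok
  [3] y  {0,2}  => 2  3->2 ok
  [4] z  {1,3}  => 1  2->1 ok
  [5] z  {1,3}  => 1  1->1 ok
  [6] y  {0,2}  => 2  1->2 ok
  [7] z  {1,3}  => 1  2->1 ok
  [8] x  {4,5}  => 5  1->5 ok
  [9] x  {4,5}  => 4  5->4 ok
  [10] x  {4,5}  => 4  4->4 ok
  [11] y  {0,2}  => 2  4->2 ok
  [12] z  {1,3}  => 1  2->1 ok
  [13] z  {1,3}  => 1  1->1 ok
  [14] x  {4,5}  => 5  1->5 ok
  [15] x  {4,5}  => 4  5->4 ok
  [16] x  {4,5}  => 4  4->4 ok
  [17] y  {0,2}  => 2  4->2 ok
  [18] z  {1,3}  => 1  2->1 ok
  [19] y  {0,2}  => 2  1->2 ok
  [20] y  {0,2}  => 2  2->2 ok
  [21] z  {1,3}  => 1  2->1 ok
  [22] x  {4,5}  => 4  1->4 ok
  [23] x  {4,5}  => 4  4->4 ok
  [24] x  {4,5}  => 4  4->4 ok
  [25] z  {1,3}  => 3  4->3 ok
  [26] y  {0,2}  => 2  3->2 ok
  [27] y  {0,2}  => 2  2->2 ok

0,3,3,2,1,1,2,1,5,4,4,2,1,1,5,4,4,2,1,2,2,1,4,4,4,3,2,2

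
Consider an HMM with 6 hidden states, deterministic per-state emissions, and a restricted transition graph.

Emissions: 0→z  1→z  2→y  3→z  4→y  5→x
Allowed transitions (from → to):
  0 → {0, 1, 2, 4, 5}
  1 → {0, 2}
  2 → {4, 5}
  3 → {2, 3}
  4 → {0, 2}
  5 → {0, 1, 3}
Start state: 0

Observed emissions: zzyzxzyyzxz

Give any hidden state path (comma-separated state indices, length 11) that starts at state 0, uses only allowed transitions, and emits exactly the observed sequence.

0,0,4,0,5,3,2,4,0,5,1

  0: obs=z cand={0,1,3} pick 0 [start]
  1: obs=z cand={0,1,3} pick 0 [0->0 ok]
  2: obs=y cand={2,4} pick 4 [0->4 ok]
  3: obs=z cand={0,1,3} pick 0 [4->0 ok]
  4: obs=x cand={5} pick 5 [0->5 ok]
  5: obs=z cand={0,1,3} pick 3 [5->3 ok]
  6: obs=y cand={2,4} pick 2 [3->2 ok]
  7: obs=y cand={2,4} pick 4 [2->4 ok]
  8: obs=z cand={0,1,3} pick 0 [4->0 ok]
  9: obs=x cand={5} pick 5 [0->5 ok]
  10: obs=z cand={0,1,3} pick 1 [5->1 ok]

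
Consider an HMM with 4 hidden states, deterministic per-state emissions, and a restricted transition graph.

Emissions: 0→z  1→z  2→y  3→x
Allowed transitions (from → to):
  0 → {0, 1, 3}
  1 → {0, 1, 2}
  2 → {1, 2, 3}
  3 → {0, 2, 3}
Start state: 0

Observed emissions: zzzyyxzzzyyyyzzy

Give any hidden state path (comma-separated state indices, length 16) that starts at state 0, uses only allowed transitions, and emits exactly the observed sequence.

  pos 0: z in {0,1}, choose 0; start
  pos 1: z in {0,1}, choose 1; 0->1 ok
  pos 2: z in {0,1}, choose 1; 1->1 ok
  pos 3: y in {2}, choose 2; 1->2 ok
  pos 4: y in {2}, choose 2; 2->2 ok
  pos 5: x in {3}, choose 3; 2->3 ok
  pos 6: z in {0,1}, choose 0; 3->0 ok
  pos 7: z in {0,1}, choose 1; 0->1 ok
  pos 8: z in {0,1}, choose 1; 1->1 ok
  pos 9: y in {2}, choose 2; 1->2 ok
  pos 10: y in {2}, choose 2; 2->2 ok
  pos 11: y in {2}, choose 2; 2->2 ok
  pos 12: y in {2}, choose 2; 2->2 ok
  pos 13: z in {0,1}, choose 1; 2->1 ok
  pos 14: z in {0,1}, choose 1; 1->1 ok
  pos 15: y in {2}, choose 2; 1->2 ok

0,1,1,2,2,3,0,1,1,2,2,2,2,1,1,2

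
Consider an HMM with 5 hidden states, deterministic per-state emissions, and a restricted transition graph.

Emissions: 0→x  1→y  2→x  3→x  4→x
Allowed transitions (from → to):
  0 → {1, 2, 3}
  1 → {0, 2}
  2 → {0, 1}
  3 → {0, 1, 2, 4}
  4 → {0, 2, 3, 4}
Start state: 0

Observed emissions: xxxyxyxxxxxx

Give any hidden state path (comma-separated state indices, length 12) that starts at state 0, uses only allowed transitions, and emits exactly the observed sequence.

0,3,0,1,2,1,2,0,2,0,3,4

  0: obs=x cand={0,2,3,4} pick 0 [start]
  1: obs=x cand={0,2,3,4} pick 3 [0->3 ok]
  2: obs=x cand={0,2,3,4} pick 0 [3->0 ok]
  3: obs=y cand={1} pick 1 [0->1 ok]
  4: obs=x cand={0,2,3,4} pick 2 [1->2 ok]
  5: obs=y cand={1} pick 1 [2->1 ok]
  6: obs=x cand={0,2,3,4} pick 2 [1->2 ok]
  7: obs=x cand={0,2,3,4} pick 0 [2->0 ok]
  8: obs=x cand={0,2,3,4} pick 2 [0->2 ok]
  9: obs=x cand={0,2,3,4} pick 0 [2->0 ok]
  10: obs=x cand={0,2,3,4} pick 3 [0->3 ok]
  11: obs=x cand={0,2,3,4} pick 4 [3->4 ok]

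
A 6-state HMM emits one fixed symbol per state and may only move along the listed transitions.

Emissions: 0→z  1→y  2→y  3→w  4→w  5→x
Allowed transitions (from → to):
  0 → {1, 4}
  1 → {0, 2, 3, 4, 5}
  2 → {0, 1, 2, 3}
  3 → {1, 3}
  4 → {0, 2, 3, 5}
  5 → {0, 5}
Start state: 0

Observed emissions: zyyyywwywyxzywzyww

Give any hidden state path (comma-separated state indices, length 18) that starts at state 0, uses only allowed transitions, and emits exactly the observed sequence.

0,1,2,2,1,3,3,1,3,1,5,0,1,4,0,1,3,3

  pos 0: z in {0}, choose 0; start
  pos 1: y in {1,2}, choose 1; 0->1 ok
  pos 2: y in {1,2}, choose 2; 1->2 ok
  pos 3: y in {1,2}, choose 2; 2->2 ok
  pos 4: y in {1,2}, choose 1; 2->1 ok
  pos 5: w in {3,4}, choose 3; 1->3 ok
  pos 6: w in {3,4}, choose 3; 3->3 ok
  pos 7: y in {1,2}, choose 1; 3->1 ok
  pos 8: w in {3,4}, choose 3; 1->3 ok
  pos 9: y in {1,2}, choose 1; 3->1 ok
  pos 10: x in {5}, choose 5; 1->5 ok
  pos 11: z in {0}, choose 0; 5->0 ok
  pos 12: y in {1,2}, choose 1; 0->1 ok
  pos 13: w in {3,4}, choose 4; 1->4 ok
  pos 14: z in {0}, choose 0; 4->0 ok
  pos 15: y in {1,2}, choose 1; 0->1 ok
  pos 16: w in {3,4}, choose 3; 1->3 ok
  pos 17: w in {3,4}, choose 3; 3->3 ok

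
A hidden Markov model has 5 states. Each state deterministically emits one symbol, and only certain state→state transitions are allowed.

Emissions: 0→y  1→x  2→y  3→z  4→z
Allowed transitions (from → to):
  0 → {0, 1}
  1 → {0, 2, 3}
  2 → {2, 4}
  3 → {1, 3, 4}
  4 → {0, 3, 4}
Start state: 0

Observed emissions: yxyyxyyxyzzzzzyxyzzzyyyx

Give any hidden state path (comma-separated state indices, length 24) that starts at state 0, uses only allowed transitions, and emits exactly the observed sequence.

  t0 'y' -> {0,2}, take 0 (start)
  t1 'x' -> {1}, take 1 (0->1 ok)
  t2 'y' -> {0,2}, take 0 (1->0 ok)
  t3 'y' -> {0,2}, take 0 (0->0 ok)
  t4 'x' -> {1}, take 1 (0->1 ok)
  t5 'y' -> {0,2}, take 0 (1->0 ok)
  t6 'y' -> {0,2}, take 0 (0->0 ok)
  t7 'x' -> {1}, take 1 (0->1 ok)
  t8 'y' -> {0,2}, take 2 (1->2 ok)
  t9 'z' -> {3,4}, take 4 (2->4 ok)
  t10 'z' -> {3,4}, take 4 (4->4 ok)
  t11 'z' -> {3,4}, take 4 (4->4 ok)
  t12 'z' -> {3,4}, take 4 (4->4 ok)
  t13 'z' -> {3,4}, take 4 (4->4 ok)
  t14 'y' -> {0,2}, take 0 (4->0 ok)
  t15 'x' -> {1}, take 1 (0->1 ok)
  t16 'y' -> {0,2}, take 2 (1->2 ok)
  t17 'z' -> {3,4}, take 4 (2->4 ok)
  t18 'z' -> {3,4}, take 4 (4->4 ok)
  t19 'z' -> {3,4}, take 4 (4->4 ok)
  t20 'y' -> {0,2}, take 0 (4->0 ok)
  t21 'y' -> {0,2}, take 0 (0->0 ok)
  t22 'y' -> {0,2}, take 0 (0->0 ok)
  t23 'x' -> {1}, take 1 (0->1 ok)

0,1,0,0,1,0,0,1,2,4,4,4,4,4,0,1,2,4,4,4,0,0,0,1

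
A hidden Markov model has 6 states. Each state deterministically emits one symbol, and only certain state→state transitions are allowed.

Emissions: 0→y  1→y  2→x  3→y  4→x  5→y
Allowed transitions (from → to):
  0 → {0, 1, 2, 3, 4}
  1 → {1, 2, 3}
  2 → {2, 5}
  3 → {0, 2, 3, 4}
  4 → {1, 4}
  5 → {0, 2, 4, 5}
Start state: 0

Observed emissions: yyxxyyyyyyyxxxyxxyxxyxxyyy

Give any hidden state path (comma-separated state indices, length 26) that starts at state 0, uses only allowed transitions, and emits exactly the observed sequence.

  [0] y  {0,1,3,5}  => 0  start
  [1] y  {0,1,3,5}  => 3  0->3 ok
  [2] x  {2,4}  => 2  3->2 ok
  [3] x  {2,4}  => 2  2->2 ok
  [4] y  {0,1,3,5}  => 5  2->5 ok
  [5] y  {0,1,3,5}  => 0  5->0 ok
  [6] y  {0,1,3,5}  => 1  0->1 ok
  [7] y  {0,1,3,5}  => 3  1->3 ok
  [8] y  {0,1,3,5}  => 0  3->0 ok
  [9] y  {0,1,3,5}  => 3  0->3 ok
  [10] y  {0,1,3,5}  => 0  3->0 ok
  [11] x  {2,4}  => 2  0->2 ok
  [12] x  {2,4}  => 2  2->2 ok
  [13] x  {2,4}  => 2  2->2 ok
  [14] y  {0,1,3,5}  => 5  2->5 ok
  [15] x  {2,4}  => 4  5->4 ok
  [16] x  {2,4}  => 4  4->4 ok
  [17] y  {0,1,3,5}  => 1  4->1 ok
  [18] x  {2,4}  => 2  1->2 ok
  [19] x  {2,4}  => 2  2->2 ok
  [20] y  {0,1,3,5}  => 5  2->5 ok
  [21] x  {2,4}  => 4  5->4 ok
  [22] x  {2,4}  => 4  4->4 ok
  [23] y  {0,1,3,5}  => 1  4->1 ok
  [24] y  {0,1,3,5}  => 1  1->1 ok
  [25] y  {0,1,3,5}  => 3  1->3 ok

0,3,2,2,5,0,1,3,0,3,0,2,2,2,5,4,4,1,2,2,5,4,4,1,1,3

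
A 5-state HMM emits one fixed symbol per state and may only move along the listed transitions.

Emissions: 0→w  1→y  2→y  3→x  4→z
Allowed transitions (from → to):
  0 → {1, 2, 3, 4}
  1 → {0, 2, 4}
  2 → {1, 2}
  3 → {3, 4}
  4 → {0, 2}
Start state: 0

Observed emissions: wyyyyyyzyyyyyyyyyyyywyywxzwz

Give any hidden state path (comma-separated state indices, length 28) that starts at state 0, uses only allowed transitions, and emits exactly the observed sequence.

  [0] w  {0}  => 0  start
  [1] y  {1,2}  => 2  0->2 ok
  [2] y  {1,2}  => 1  2->1 ok
  [3] y  {1,2}  => 2  1->2 ok
  [4] y  {1,2}  => 1  2->1 ok
  [5] y  {1,2}  => 2  1->2 ok
  [6] y  {1,2}  => 1  2->1 ok
  [7] z  {4}  => 4  1->4 ok
  [8] y  {1,2}  => 2  4->2 ok
  [9] y  {1,2}  => 2  2->2 ok
  [10] y  {1,2}  => 2  2->2 ok
  [11] y  {1,2}  => 2  2->2 ok
  [12] y  {1,2}  => 1  2->1 ok
  [13] y  {1,2}  => 2  1->2 ok
  [14] y  {1,2}  => 1  2->1 ok
  [15] y  {1,2}  => 2  1->2 ok
  [16] y  {1,2}  => 2  2->2 ok
  [17] y  {1,2}  => 1  2->1 ok
  [18] y  {1,2}  => 2  1->2 ok
  [19] y  {1,2}  => 1  2->1 ok
  [20] w  {0}  => 0  1->0 ok
  [21] y  {1,2}  => 2  0->2 ok
  [22] y  {1,2}  => 1  2->1 ok
  [23] w  {0}  => 0  1->0 ok
  [24] x  {3}  => 3  0->3 ok
  [25] z  {4}  => 4  3->4 ok
  [26] w  {0}  => 0  4->0 ok
  [27] z  {4}  => 4  0->4 ok

0,2,1,2,1,2,1,4,2,2,2,2,1,2,1,2,2,1,2,1,0,2,1,0,3,4,0,4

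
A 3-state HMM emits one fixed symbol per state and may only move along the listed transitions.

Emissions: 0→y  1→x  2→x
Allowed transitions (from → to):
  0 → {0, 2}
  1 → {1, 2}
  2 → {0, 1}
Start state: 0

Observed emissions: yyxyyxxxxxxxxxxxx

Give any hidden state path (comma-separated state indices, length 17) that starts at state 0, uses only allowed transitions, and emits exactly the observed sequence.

  pos 0: y in {0}, choose 0; start
  pos 1: y in {0}, choose 0; 0->0 ok
  pos 2: x in {1,2}, choose 2; 0->2 ok
  pos 3: y in {0}, choose 0; 2->0 ok
  pos 4: y in {0}, choose 0; 0->0 ok
  pos 5: x in {1,2}, choose 2; 0->2 ok
  pos 6: x in {1,2}, choose 1; 2->1 ok
  pos 7: x in {1,2}, choose 2; 1->2 ok
  pos 8: x in {1,2}, choose 1; 2->1 ok
  pos 9: x in {1,2}, choose 2; 1->2 ok
  pos 10: x in {1,2}, choose 1; 2->1 ok
  pos 11: x in {1,2}, choose 1; 1->1 ok
  pos 12: x in {1,2}, choose 2; 1->2 ok
  pos 13: x in {1,2}, choose 1; 2->1 ok
  pos 14: x in {1,2}, choose 2; 1->2 ok
  pos 15: x in {1,2}, choose 1; 2->1 ok
  pos 16: x in {1,2}, choose 1; 1->1 ok

0,0,2,0,0,2,1,2,1,2,1,1,2,1,2,1,1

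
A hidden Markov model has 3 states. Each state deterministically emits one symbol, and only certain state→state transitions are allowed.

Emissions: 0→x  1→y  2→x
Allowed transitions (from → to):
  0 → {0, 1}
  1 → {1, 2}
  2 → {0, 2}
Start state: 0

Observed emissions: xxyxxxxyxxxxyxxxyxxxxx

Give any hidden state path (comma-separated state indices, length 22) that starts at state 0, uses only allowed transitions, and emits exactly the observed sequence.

0,0,1,2,0,0,0,1,2,0,0,0,1,2,2,0,1,2,2,2,2,2

  [0] x  {0,2}  => 0  start
  [1] x  {0,2}  => 0  0->0 ok
  [2] y  {1}  => 1  0->1 ok
  [3] x  {0,2}  => 2  1->2 ok
  [4] x  {0,2}  => 0  2->0 ok
  [5] x  {0,2}  => 0  0->0 ok
  [6] x  {0,2}  => 0  0->0 ok
  [7] y  {1}  => 1  0->1 ok
  [8] x  {0,2}  => 2  1->2 ok
  [9] x  {0,2}  => 0  2->0 ok
  [10] x  {0,2}  => 0  0->0 ok
  [11] x  {0,2}  => 0  0->0 ok
  [12] y  {1}  => 1  0->1 ok
  [13] x  {0,2}  => 2  1->2 ok
  [14] x  {0,2}  => 2  2->2 ok
  [15] x  {0,2}  => 0  2->0 ok
  [16] y  {1}  => 1  0->1 ok
  [17] x  {0,2}  => 2  1->2 ok
  [18] x  {0,2}  => 2  2->2 ok
  [19] x  {0,2}  => 2  2->2 ok
  [20] x  {0,2}  => 2  2->2 ok
  [21] x  {0,2}  => 2  2->2 ok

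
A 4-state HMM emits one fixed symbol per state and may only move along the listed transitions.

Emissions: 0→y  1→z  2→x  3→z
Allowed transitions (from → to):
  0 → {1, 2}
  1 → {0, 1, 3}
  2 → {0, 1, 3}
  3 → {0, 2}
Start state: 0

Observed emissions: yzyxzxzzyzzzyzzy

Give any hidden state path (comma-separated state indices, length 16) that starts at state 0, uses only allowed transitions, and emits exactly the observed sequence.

  [0] y  {0}  => 0  start
  [1] z  {1,3}  => 1  0->1 ok
  [2] y  {0}  => 0  1->0 ok
  [3] x  {2}  => 2  0->2 ok
  [4] z  {1,3}  => 3  2->3 ok
  [5] x  {2}  => 2  3->2 ok
  [6] z  {1,3}  => 1  2->1 ok
  [7] z  {1,3}  => 3  1->3 ok
  [8] y  {0}  => 0  3->0 ok
  [9] z  {1,3}  => 1  0->1 ok
  [10] z  {1,3}  => 1  1->1 ok
  [11] z  {1,3}  => 3  1->3 ok
  [12] y  {0}  => 0  3->0 ok
  [13] z  {1,3}  => 1  0->1 ok
  [14] z  {1,3}  => 1  1->1 ok
  [15] y  {0}  => 0  1->0 ok

0,1,0,2,3,2,1,3,0,1,1,3,0,1,1,0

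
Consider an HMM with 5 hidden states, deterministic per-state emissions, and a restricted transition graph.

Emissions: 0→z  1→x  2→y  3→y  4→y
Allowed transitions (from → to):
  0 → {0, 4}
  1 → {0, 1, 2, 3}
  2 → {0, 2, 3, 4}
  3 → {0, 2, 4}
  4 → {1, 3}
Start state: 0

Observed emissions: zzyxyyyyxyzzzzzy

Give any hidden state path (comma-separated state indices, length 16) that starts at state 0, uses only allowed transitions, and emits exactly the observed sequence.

  pos 0: z in {0}, choose 0; start
  pos 1: z in {0}, choose 0; 0->0 ok
  pos 2: y in {2,3,4}, choose 4; 0->4 ok
  pos 3: x in {1}, choose 1; 4->1 ok
  pos 4: y in {2,3,4}, choose 3; 1->3 ok
  pos 5: y in {2,3,4}, choose 2; 3->2 ok
  pos 6: y in {2,3,4}, choose 3; 2->3 ok
  pos 7: y in {2,3,4}, choose 4; 3->4 ok
  pos 8: x in {1}, choose 1; 4->1 ok
  pos 9: y in {2,3,4}, choose 3; 1->3 ok
  pos 10: z in {0}, choose 0; 3->0 ok
  pos 11: z in {0}, choose 0; 0->0 ok
  pos 12: z in {0}, choose 0; 0->0 ok
  pos 13: z in {0}, choose 0; 0->0 ok
  pos 14: z in {0}, choose 0; 0->0 ok
  pos 15: y in {2,3,4}, choose 4; 0->4 ok

0,0,4,1,3,2,3,4,1,3,0,0,0,0,0,4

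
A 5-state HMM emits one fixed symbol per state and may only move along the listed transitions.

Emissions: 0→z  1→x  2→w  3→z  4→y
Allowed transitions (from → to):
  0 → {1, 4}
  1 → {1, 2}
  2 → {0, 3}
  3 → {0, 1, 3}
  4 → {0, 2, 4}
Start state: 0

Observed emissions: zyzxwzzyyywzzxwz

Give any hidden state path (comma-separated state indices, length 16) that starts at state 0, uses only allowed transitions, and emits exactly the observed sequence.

0,4,0,1,2,3,0,4,4,4,2,3,0,1,2,0

  [0] z  {0,3}  => 0  start
  [1] y  {4}  => 4  0->4 ok
  [2] z  {0,3}  => 0  4->0 ok
  [3] x  {1}  => 1  0->1 ok
  [4] w  {2}  => 2  1->2 ok
  [5] z  {0,3}  => 3  2->3 ok
  [6] z  {0,3}  => 0  3->0 ok
  [7] y  {4}  => 4  0->4 ok
  [8] y  {4}  => 4  4->4 ok
  [9] y  {4}  => 4  4->4 ok
  [10] w  {2}  => 2  4->2 ok
  [11] z  {0,3}  => 3  2->3 ok
  [12] z  {0,3}  => 0  3->0 ok
  [13] x  {1}  => 1  0->1 ok
  [14] w  {2}  => 2  1->2 ok
  [15] z  {0,3}  => 0  2->0 ok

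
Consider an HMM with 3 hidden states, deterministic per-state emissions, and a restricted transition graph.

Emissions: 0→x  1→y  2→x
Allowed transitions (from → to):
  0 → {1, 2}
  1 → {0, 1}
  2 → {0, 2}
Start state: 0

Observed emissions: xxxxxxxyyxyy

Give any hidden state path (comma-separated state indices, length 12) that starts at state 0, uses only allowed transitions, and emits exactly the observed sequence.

  [0] x  {0,2}  => 0  start
  [1] x  {0,2}  => 2  0->2 ok
  [2] x  {0,2}  => 0  2->0 ok
  [3] x  {0,2}  => 2  0->2 ok
  [4] x  {0,2}  => 2  2->2 ok
  [5] x  {0,2}  => 2  2->2 ok
  [6] x  {0,2}  => 0  2->0 ok
  [7] y  {1}  => 1  0->1 ok
  [8] y  {1}  => 1  1->1 ok
  [9] x  {0,2}  => 0  1->0 ok
  [10] y  {1}  => 1  0->1 ok
  [11] y  {1}  => 1  1->1 ok

0,2,0,2,2,2,0,1,1,0,1,1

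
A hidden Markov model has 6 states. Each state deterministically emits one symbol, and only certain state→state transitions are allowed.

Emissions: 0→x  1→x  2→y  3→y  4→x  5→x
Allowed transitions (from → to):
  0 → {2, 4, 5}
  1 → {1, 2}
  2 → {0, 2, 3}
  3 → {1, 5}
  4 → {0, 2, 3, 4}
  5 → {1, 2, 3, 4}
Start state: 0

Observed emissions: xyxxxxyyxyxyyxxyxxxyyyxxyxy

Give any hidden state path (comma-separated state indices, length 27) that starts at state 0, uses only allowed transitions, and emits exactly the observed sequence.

0,2,0,4,4,0,2,3,5,3,1,2,2,0,5,3,1,1,1,2,2,3,5,4,3,1,2

  t0 'x' -> {0,1,4,5}, take 0 (start)
  t1 'y' -> {2,3}, take 2 (0->2 ok)
  t2 'x' -> {0,1,4,5}, take 0 (2->0 ok)
  t3 'x' -> {0,1,4,5}, take 4 (0->4 ok)
  t4 'x' -> {0,1,4,5}, take 4 (4->4 ok)
  t5 'x' -> {0,1,4,5}, take 0 (4->0 ok)
  t6 'y' -> {2,3}, take 2 (0->2 ok)
  t7 'y' -> {2,3}, take 3 (2->3 ok)
  t8 'x' -> {0,1,4,5}, take 5 (3->5 ok)
  t9 'y' -> {2,3}, take 3 (5->3 ok)
  t10 'x' -> {0,1,4,5}, take 1 (3->1 ok)
  t11 'y' -> {2,3}, take 2 (1->2 ok)
  t12 'y' -> {2,3}, take 2 (2->2 ok)
  t13 'x' -> {0,1,4,5}, take 0 (2->0 ok)
  t14 'x' -> {0,1,4,5}, take 5 (0->5 ok)
  t15 'y' -> {2,3}, take 3 (5->3 ok)
  t16 'x' -> {0,1,4,5}, take 1 (3->1 ok)
  t17 'x' -> {0,1,4,5}, take 1 (1->1 ok)
  t18 'x' -> {0,1,4,5}, take 1 (1->1 ok)
  t19 'y' -> {2,3}, take 2 (1->2 ok)
  t20 'y' -> {2,3}, take 2 (2->2 ok)
  t21 'y' -> {2,3}, take 3 (2->3 ok)
  t22 'x' -> {0,1,4,5}, take 5 (3->5 ok)
  t23 'x' -> {0,1,4,5}, take 4 (5->4 ok)
  t24 'y' -> {2,3}, take 3 (4->3 ok)
  t25 'x' -> {0,1,4,5}, take 1 (3->1 ok)
  t26 'y' -> {2,3}, take 2 (1->2 ok)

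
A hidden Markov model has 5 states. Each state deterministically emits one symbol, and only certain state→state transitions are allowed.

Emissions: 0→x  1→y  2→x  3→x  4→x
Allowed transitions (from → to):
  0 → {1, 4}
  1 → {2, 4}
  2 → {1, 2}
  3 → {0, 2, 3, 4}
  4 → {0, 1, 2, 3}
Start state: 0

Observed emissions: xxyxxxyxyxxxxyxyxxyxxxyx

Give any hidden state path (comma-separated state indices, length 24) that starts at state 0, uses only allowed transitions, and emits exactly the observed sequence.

  0: obs=x cand={0,2,3,4} pick 0 [start]
  1: obs=x cand={0,2,3,4} pick 4 [0->4 ok]
  2: obs=y cand={1} pick 1 [4->1 ok]
  3: obs=x cand={0,2,3,4} pick 2 [1->2 ok]
  4: obs=x cand={0,2,3,4} pick 2 [2->2 ok]
  5: obs=x cand={0,2,3,4} pick 2 [2->2 ok]
  6: obs=y cand={1} pick 1 [2->1 ok]
  7: obs=x cand={0,2,3,4} pick 4 [1->4 ok]
  8: obs=y cand={1} pick 1 [4->1 ok]
  9: obs=x cand={0,2,3,4} pick 4 [1->4 ok]
  10: obs=x cand={0,2,3,4} pick 2 [4->2 ok]
  11: obs=x cand={0,2,3,4} pick 2 [2->2 ok]
  12: obs=x cand={0,2,3,4} pick 2 [2->2 ok]
  13: obs=y cand={1} pick 1 [2->1 ok]
  14: obs=x cand={0,2,3,4} pick 4 [1->4 ok]
  15: obs=y cand={1} pick 1 [4->1 ok]
  16: obs=x cand={0,2,3,4} pick 2 [1->2 ok]
  17: obs=x cand={0,2,3,4} pick 2 [2->2 ok]
  18: obs=y cand={1} pick 1 [2->1 ok]
  19: obs=x cand={0,2,3,4} pick 4 [1->4 ok]
  20: obs=x cand={0,2,3,4} pick 3 [4->3 ok]
  21: obs=x cand={0,2,3,4} pick 2 [3->2 ok]
  22: obs=y cand={1} pick 1 [2->1 ok]
  23: obs=x cand={0,2,3,4} pick 2 [1->2 ok]

0,4,1,2,2,2,1,4,1,4,2,2,2,1,4,1,2,2,1,4,3,2,1,2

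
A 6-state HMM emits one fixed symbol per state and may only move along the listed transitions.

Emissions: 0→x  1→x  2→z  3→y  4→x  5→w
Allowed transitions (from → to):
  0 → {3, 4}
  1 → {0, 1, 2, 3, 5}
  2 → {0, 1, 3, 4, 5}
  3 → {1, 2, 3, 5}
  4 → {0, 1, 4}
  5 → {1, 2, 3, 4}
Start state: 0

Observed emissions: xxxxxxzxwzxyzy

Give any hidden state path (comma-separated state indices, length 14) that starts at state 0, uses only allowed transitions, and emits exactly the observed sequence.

  0: obs=x cand={0,1,4} pick 0 [start]
  1: obs=x cand={0,1,4} pick 4 [0->4 ok]
  2: obs=x cand={0,1,4} pick 0 [4->0 ok]
  3: obs=x cand={0,1,4} pick 4 [0->4 ok]
  4: obs=x cand={0,1,4} pick 4 [4->4 ok]
  5: obs=x cand={0,1,4} pick 1 [4->1 ok]
  6: obs=z cand={2} pick 2 [1->2 ok]
  7: obs=x cand={0,1,4} pick 1 [2->1 ok]
  8: obs=w cand={5} pick 5 [1->5 ok]
  9: obs=z cand={2} pick 2 [5->2 ok]
  10: obs=x cand={0,1,4} pick 1 [2->1 ok]
  11: obs=y cand={3} pick 3 [1->3 ok]
  12: obs=z cand={2} pick 2 [3->2 ok]
  13: obs=y cand={3} pick 3 [2->3 ok]

0,4,0,4,4,1,2,1,5,2,1,3,2,3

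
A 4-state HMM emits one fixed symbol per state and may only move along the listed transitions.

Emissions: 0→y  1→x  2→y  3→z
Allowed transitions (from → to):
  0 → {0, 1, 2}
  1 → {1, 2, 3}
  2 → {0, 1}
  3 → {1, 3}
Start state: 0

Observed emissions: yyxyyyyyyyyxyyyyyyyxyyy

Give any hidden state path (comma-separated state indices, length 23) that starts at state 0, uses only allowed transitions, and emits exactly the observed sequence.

  [0] y  {0,2}  => 0  start
  [1] y  {0,2}  => 2  0->2 ok
  [2] x  {1}  => 1  2->1 ok
  [3] y  {0,2}  => 2  1->2 ok
  [4] y  {0,2}  => 0  2->0 ok
  [5] y  {0,2}  => 0  0->0 ok
  [6] y  {0,2}  => 2  0->2 ok
  [7] y  {0,2}  => 0  2->0 ok
  [8] y  {0,2}  => 0  0->0 ok
  [9] y  {0,2}  => 2  0->2 ok
  [10] y  {0,2}  => 0  2->0 ok
  [11] x  {1}  => 1  0->1 ok
  [12] y  {0,2}  => 2  1->2 ok
  [13] y  {0,2}  => 0  2->0 ok
  [14] y  {0,2}  => 0  0->0 ok
  [15] y  {0,2}  => 0  0->0 ok
  [16] y  {0,2}  => 2  0->2 ok
  [17] y  {0,2}  => 0  2->0 ok
  [18] y  {0,2}  => 2  0->2 ok
  [19] x  {1}  => 1  2->1 ok
  [20] y  {0,2}  => 2  1->2 ok
  [21] y  {0,2}  => 0  2->0 ok
  [22] y  {0,2}  => 2  0->2 ok

0,2,1,2,0,0,2,0,0,2,0,1,2,0,0,0,2,0,2,1,2,0,2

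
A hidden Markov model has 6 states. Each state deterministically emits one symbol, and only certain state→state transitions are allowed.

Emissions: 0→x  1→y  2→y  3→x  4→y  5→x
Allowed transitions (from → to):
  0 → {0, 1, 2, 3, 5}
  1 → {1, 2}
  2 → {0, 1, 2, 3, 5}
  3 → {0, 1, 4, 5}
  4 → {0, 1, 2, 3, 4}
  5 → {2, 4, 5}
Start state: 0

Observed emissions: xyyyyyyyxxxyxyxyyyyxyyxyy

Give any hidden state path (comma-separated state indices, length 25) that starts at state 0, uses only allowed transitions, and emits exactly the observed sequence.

0,1,1,1,1,1,1,2,5,5,5,4,0,2,3,1,2,1,2,0,1,2,5,2,2

  t0 'x' -> {0,3,5}, take 0 (start)
  t1 'y' -> {1,2,4}, take 1 (0->1 ok)
  t2 'y' -> {1,2,4}, take 1 (1->1 ok)
  t3 'y' -> {1,2,4}, take 1 (1->1 ok)
  t4 'y' -> {1,2,4}, take 1 (1->1 ok)
  t5 'y' -> {1,2,4}, take 1 (1->1 ok)
  t6 'y' -> {1,2,4}, take 1 (1->1 ok)
  t7 'y' -> {1,2,4}, take 2 (1->2 ok)
  t8 'x' -> {0,3,5}, take 5 (2->5 ok)
  t9 'x' -> {0,3,5}, take 5 (5->5 ok)
  t10 'x' -> {0,3,5}, take 5 (5->5 ok)
  t11 'y' -> {1,2,4}, take 4 (5->4 ok)
  t12 'x' -> {0,3,5}, take 0 (4->0 ok)
  t13 'y' -> {1,2,4}, take 2 (0->2 ok)
  t14 'x' -> {0,3,5}, take 3 (2->3 ok)
  t15 'y' -> {1,2,4}, take 1 (3->1 ok)
  t16 'y' -> {1,2,4}, take 2 (1->2 ok)
  t17 'y' -> {1,2,4}, take 1 (2->1 ok)
  t18 'y' -> {1,2,4}, take 2 (1->2 ok)
  t19 'x' -> {0,3,5}, take 0 (2->0 ok)
  t20 'y' -> {1,2,4}, take 1 (0->1 ok)
  t21 'y' -> {1,2,4}, take 2 (1->2 ok)
  t22 'x' -> {0,3,5}, take 5 (2->5 ok)
  t23 'y' -> {1,2,4}, take 2 (5->2 ok)
  t24 'y' -> {1,2,4}, take 2 (2->2 ok)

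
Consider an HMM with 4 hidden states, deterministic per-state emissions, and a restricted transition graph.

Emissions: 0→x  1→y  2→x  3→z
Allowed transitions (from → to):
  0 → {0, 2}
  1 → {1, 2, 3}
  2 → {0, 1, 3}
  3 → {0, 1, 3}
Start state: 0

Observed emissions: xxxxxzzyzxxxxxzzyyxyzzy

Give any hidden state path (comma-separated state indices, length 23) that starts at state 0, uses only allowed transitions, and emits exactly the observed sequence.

  pos 0: x in {0,2}, choose 0; start
  pos 1: x in {0,2}, choose 0; 0->0 ok
  pos 2: x in {0,2}, choose 2; 0->2 ok
  pos 3: x in {0,2}, choose 0; 2->0 ok
  pos 4: x in {0,2}, choose 2; 0->2 ok
  pos 5: z in {3}, choose 3; 2->3 ok
  pos 6: z in {3}, choose 3; 3->3 ok
  pos 7: y in {1}, choose 1; 3->1 ok
  pos 8: z in {3}, choose 3; 1->3 ok
  pos 9: x in {0,2}, choose 0; 3->0 ok
  pos 10: x in {0,2}, choose 0; 0->0 ok
  pos 11: x in {0,2}, choose 0; 0->0 ok
  pos 12: x in {0,2}, choose 0; 0->0 ok
  pos 13: x in {0,2}, choose 2; 0->2 ok
  pos 14: z in {3}, choose 3; 2->3 ok
  pos 15: z in {3}, choose 3; 3->3 ok
  pos 16: y in {1}, choose 1; 3->1 ok
  pos 17: y in {1}, choose 1; 1->1 ok
  pos 18: x in {0,2}, choose 2; 1->2 ok
  pos 19: y in {1}, choose 1; 2->1 ok
  pos 20: z in {3}, choose 3; 1->3 ok
  pos 21: z in {3}, choose 3; 3->3 ok
  pos 22: y in {1}, choose 1; 3->1 ok

0,0,2,0,2,3,3,1,3,0,0,0,0,2,3,3,1,1,2,1,3,3,1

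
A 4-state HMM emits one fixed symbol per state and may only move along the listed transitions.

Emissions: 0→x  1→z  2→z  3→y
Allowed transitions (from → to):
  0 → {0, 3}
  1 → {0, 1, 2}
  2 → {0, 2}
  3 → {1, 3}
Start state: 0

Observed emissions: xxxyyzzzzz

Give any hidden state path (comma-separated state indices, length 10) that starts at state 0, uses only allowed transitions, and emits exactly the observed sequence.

  [0] x  {0}  => 0  start
  [1] x  {0}  => 0  0->0 ok
  [2] x  {0}  => 0  0->0 ok
  [3] y  {3}  => 3  0->3 ok
  [4] y  {3}  => 3  3->3 ok
  [5] z  {1,2}  => 1  3->1 ok
  [6] z  {1,2}  => 1  1->1 ok
  [7] z  {1,2}  => 1  1->1 ok
  [8] z  {1,2}  => 1  1->1 ok
  [9] z  {1,2}  => 1  1->1 ok

0,0,0,3,3,1,1,1,1,1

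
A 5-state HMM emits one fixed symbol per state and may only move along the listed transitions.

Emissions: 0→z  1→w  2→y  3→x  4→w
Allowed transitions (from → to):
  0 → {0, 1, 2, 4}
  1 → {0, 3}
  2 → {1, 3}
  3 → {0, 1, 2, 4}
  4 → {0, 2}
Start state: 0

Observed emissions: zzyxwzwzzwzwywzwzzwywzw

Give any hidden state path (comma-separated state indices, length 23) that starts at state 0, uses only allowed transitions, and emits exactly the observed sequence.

  0: obs=z cand={0} pick 0 [start]
  1: obs=z cand={0} pick 0 [0->0 ok]
  2: obs=y cand={2} pick 2 [0->2 ok]
  3: obs=x cand={3} pick 3 [2->3 ok]
  4: obs=w cand={1,4} pick 4 [3->4 ok]
  5: obs=z cand={0} pick 0 [4->0 ok]
  6: obs=w cand={1,4} pick 4 [0->4 ok]
  7: obs=z cand={0} pick 0 [4->0 ok]
  8: obs=z cand={0} pick 0 [0->0 ok]
  9: obs=w cand={1,4} pick 4 [0->4 ok]
  10: obs=z cand={0} pick 0 [4->0 ok]
  11: obs=w cand={1,4} pick 4 [0->4 ok]
  12: obs=y cand={2} pick 2 [4->2 ok]
  13: obs=w cand={1,4} pick 1 [2->1 ok]
  14: obs=z cand={0} pick 0 [1->0 ok]
  15: obs=w cand={1,4} pick 1 [0->1 ok]
  16: obs=z cand={0} pick 0 [1->0 ok]
  17: obs=z cand={0} pick 0 [0->0 ok]
  18: obs=w cand={1,4} pick 4 [0->4 ok]
  19: obs=y cand={2} pick 2 [4->2 ok]
  20: obs=w cand={1,4} pick 1 [2->1 ok]
  21: obs=z cand={0} pick 0 [1->0 ok]
  22: obs=w cand={1,4} pick 4 [0->4 ok]

0,0,2,3,4,0,4,0,0,4,0,4,2,1,0,1,0,0,4,2,1,0,4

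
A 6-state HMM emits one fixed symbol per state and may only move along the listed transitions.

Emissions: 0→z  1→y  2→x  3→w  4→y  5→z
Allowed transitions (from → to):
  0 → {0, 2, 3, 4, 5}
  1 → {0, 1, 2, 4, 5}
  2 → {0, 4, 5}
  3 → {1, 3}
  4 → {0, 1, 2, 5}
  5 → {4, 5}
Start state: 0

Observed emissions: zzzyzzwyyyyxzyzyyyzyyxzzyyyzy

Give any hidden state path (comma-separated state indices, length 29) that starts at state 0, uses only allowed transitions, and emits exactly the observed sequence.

  pos 0: z in {0,5}, choose 0; start
  pos 1: z in {0,5}, choose 5; 0->5 ok
  pos 2: z in {0,5}, choose 5; 5->5 ok
  pos 3: y in {1,4}, choose 4; 5->4 ok
  pos 4: z in {0,5}, choose 0; 4->0 ok
  pos 5: z in {0,5}, choose 0; 0->0 ok
  pos 6: w in {3}, choose 3; 0->3 ok
  pos 7: y in {1,4}, choose 1; 3->1 ok
  pos 8: y in {1,4}, choose 4; 1->4 ok
  pos 9: y in {1,4}, choose 1; 4->1 ok
  pos 10: y in {1,4}, choose 1; 1->1 ok
  pos 11: x in {2}, choose 2; 1->2 ok
  pos 12: z in {0,5}, choose 5; 2->5 ok
  pos 13: y in {1,4}, choose 4; 5->4 ok
  pos 14: z in {0,5}, choose 0; 4->0 ok
  pos 15: y in {1,4}, choose 4; 0->4 ok
  pos 16: y in {1,4}, choose 1; 4->1 ok
  pos 17: y in {1,4}, choose 4; 1->4 ok
  pos 18: z in {0,5}, choose 5; 4->5 ok
  pos 19: y in {1,4}, choose 4; 5->4 ok
  pos 20: y in {1,4}, choose 1; 4->1 ok
  pos 21: x in {2}, choose 2; 1->2 ok
  pos 22: z in {0,5}, choose 5; 2->5 ok
  pos 23: z in {0,5}, choose 5; 5->5 ok
  pos 24: y in {1,4}, choose 4; 5->4 ok
  pos 25: y in {1,4}, choose 1; 4->1 ok
  pos 26: y in {1,4}, choose 4; 1->4 ok
  pos 27: z in {0,5}, choose 5; 4->5 ok
  pos 28: y in {1,4}, choose 4; 5->4 ok

0,5,5,4,0,0,3,1,4,1,1,2,5,4,0,4,1,4,5,4,1,2,5,5,4,1,4,5,4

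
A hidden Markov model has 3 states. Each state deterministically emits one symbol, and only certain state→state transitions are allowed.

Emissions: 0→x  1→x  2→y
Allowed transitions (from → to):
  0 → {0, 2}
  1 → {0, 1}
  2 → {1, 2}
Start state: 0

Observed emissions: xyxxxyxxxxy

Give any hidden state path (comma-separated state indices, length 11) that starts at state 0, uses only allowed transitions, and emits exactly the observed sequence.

0,2,1,1,0,2,1,0,0,0,2

  [0] x  {0,1}  => 0  start
  [1] y  {2}  => 2  0->2 ok
  [2] x  {0,1}  => 1  2->1 ok
  [3] x  {0,1}  => 1  1->1 ok
  [4] x  {0,1}  => 0  1->0 ok
  [5] y  {2}  => 2  0->2 ok
  [6] x  {0,1}  => 1  2->1 ok
  [7] x  {0,1}  => 0  1->0 ok
  [8] x  {0,1}  => 0  0->0 ok
  [9] x  {0,1}  => 0  0->0 ok
  [10] y  {2}  => 2  0->2 ok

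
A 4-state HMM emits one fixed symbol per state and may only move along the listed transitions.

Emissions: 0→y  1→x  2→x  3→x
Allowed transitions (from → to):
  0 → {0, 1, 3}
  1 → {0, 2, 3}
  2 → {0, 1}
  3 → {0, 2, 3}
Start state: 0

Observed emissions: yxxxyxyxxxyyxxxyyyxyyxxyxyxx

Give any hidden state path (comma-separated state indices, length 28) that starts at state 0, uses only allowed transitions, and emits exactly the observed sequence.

0,3,3,2,0,1,0,1,2,1,0,0,1,3,3,0,0,0,1,0,0,3,3,0,3,0,3,2

  t0 'y' -> {0}, take 0 (start)
  t1 'x' -> {1,2,3}, take 3 (0->3 ok)
  t2 'x' -> {1,2,3}, take 3 (3->3 ok)
  t3 'x' -> {1,2,3}, take 2 (3->2 ok)
  t4 'y' -> {0}, take 0 (2->0 ok)
  t5 'x' -> {1,2,3}, take 1 (0->1 ok)
  t6 'y' -> {0}, take 0 (1->0 ok)
  t7 'x' -> {1,2,3}, take 1 (0->1 ok)
  t8 'x' -> {1,2,3}, take 2 (1->2 ok)
  t9 'x' -> {1,2,3}, take 1 (2->1 ok)
  t10 'y' -> {0}, take 0 (1->0 ok)
  t11 'y' -> {0}, take 0 (0->0 ok)
  t12 'x' -> {1,2,3}, take 1 (0->1 ok)
  t13 'x' -> {1,2,3}, take 3 (1->3 ok)
  t14 'x' -> {1,2,3}, take 3 (3->3 ok)
  t15 'y' -> {0}, take 0 (3->0 ok)
  t16 'y' -> {0}, take 0 (0->0 ok)
  t17 'y' -> {0}, take 0 (0->0 ok)
  t18 'x' -> {1,2,3}, take 1 (0->1 ok)
  t19 'y' -> {0}, take 0 (1->0 ok)
  t20 'y' -> {0}, take 0 (0->0 ok)
  t21 'x' -> {1,2,3}, take 3 (0->3 ok)
  t22 'x' -> {1,2,3}, take 3 (3->3 ok)
  t23 'y' -> {0}, take 0 (3->0 ok)
  t24 'x' -> {1,2,3}, take 3 (0->3 ok)
  t25 'y' -> {0}, take 0 (3->0 ok)
  t26 'x' -> {1,2,3}, take 3 (0->3 ok)
  t27 'x' -> {1,2,3}, take 2 (3->2 ok)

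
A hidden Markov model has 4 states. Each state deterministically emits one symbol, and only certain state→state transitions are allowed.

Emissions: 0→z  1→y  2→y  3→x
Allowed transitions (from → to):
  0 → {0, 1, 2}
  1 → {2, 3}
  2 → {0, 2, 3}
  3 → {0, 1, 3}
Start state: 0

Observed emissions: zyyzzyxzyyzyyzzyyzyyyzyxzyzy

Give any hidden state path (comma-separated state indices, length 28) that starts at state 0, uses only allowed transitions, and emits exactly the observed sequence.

0,1,2,0,0,1,3,0,2,2,0,1,2,0,0,1,2,0,1,2,2,0,2,3,0,2,0,1

  0: obs=z cand={0} pick 0 [start]
  1: obs=y cand={1,2} pick 1 [0->1 ok]
  2: obs=y cand={1,2} pick 2 [1->2 ok]
  3: obs=z cand={0} pick 0 [2->0 ok]
  4: obs=z cand={0} pick 0 [0->0 ok]
  5: obs=y cand={1,2} pick 1 [0->1 ok]
  6: obs=x cand={3} pick 3 [1->3 ok]
  7: obs=z cand={0} pick 0 [3->0 ok]
  8: obs=y cand={1,2} pick 2 [0->2 ok]
  9: obs=y cand={1,2} pick 2 [2->2 ok]
  10: obs=z cand={0} pick 0 [2->0 ok]
  11: obs=y cand={1,2} pick 1 [0->1 ok]
  12: obs=y cand={1,2} pick 2 [1->2 ok]
  13: obs=z cand={0} pick 0 [2->0 ok]
  14: obs=z cand={0} pick 0 [0->0 ok]
  15: obs=y cand={1,2} pick 1 [0->1 ok]
  16: obs=y cand={1,2} pick 2 [1->2 ok]
  17: obs=z cand={0} pick 0 [2->0 ok]
  18: obs=y cand={1,2} pick 1 [0->1 ok]
  19: obs=y cand={1,2} pick 2 [1->2 ok]
  20: obs=y cand={1,2} pick 2 [2->2 ok]
  21: obs=z cand={0} pick 0 [2->0 ok]
  22: obs=y cand={1,2} pick 2 [0->2 ok]
  23: obs=x cand={3} pick 3 [2->3 ok]
  24: obs=z cand={0} pick 0 [3->0 ok]
  25: obs=y cand={1,2} pick 2 [0->2 ok]
  26: obs=z cand={0} pick 0 [2->0 ok]
  27: obs=y cand={1,2} pick 1 [0->1 ok]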